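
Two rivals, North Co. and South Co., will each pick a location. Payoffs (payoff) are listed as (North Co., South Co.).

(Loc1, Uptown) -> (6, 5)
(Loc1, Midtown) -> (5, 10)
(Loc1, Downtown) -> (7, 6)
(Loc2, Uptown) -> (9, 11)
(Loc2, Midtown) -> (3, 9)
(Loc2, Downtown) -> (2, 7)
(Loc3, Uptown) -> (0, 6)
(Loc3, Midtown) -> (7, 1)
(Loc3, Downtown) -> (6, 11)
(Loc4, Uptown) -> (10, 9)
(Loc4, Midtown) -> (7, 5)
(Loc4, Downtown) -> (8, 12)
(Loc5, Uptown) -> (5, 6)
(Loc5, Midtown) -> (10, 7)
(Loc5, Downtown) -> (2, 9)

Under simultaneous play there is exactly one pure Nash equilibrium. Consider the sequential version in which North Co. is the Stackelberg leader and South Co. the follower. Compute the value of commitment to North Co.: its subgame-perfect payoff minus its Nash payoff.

1

Work backward from South Co.'s decision.
- Loc1 → South Co. plays Midtown (best of 5, 10, 6); North Co. gets 5.
- Loc2 → South Co. plays Uptown (best of 11, 9, 7); North Co. gets 9.
- Loc3 → South Co. plays Downtown (best of 6, 1, 11); North Co. gets 6.
- Loc4 → South Co. plays Downtown (best of 9, 5, 12); North Co. gets 8.
- Loc5 → South Co. plays Downtown (best of 6, 7, 9); North Co. gets 2.
North Co.'s induced payoffs are 5, 9, 6, 8, 2, so North Co. commits to Loc2. Subgame-perfect outcome: (Loc2, Uptown) with payoffs (9, 11).
For the simultaneous game, intersect best replies.
North Co.'s best replies: Uptown→Loc4; Midtown→Loc5; Downtown→Loc4.
South Co.'s best replies: Loc1→Midtown; Loc2→Uptown; Loc3→Downtown; Loc4→Downtown; Loc5→Downtown.
Only (Loc4, Downtown) has each player best-responding; Nash payoffs (8, 12).
North Co.'s commitment gain: 9 − 8 = 1.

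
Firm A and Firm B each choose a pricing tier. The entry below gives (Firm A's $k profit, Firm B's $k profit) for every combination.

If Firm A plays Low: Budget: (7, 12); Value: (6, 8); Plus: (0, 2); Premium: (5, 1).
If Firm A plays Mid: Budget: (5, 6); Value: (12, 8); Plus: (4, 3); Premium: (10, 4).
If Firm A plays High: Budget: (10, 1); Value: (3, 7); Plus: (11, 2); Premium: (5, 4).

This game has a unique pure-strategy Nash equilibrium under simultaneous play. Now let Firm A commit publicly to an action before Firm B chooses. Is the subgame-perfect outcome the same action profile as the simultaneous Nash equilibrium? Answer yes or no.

yes

Work backward from Firm B's decision.
- Low: BR = Budget, leader payoff 7.
- Mid: BR = Value, leader payoff 12.
- High: BR = Value, leader payoff 3.
Firm A's induced payoffs are 7, 12, 3, so Firm A commits to Mid. Subgame-perfect outcome: (Mid, Value) with payoffs (12, 8).
For the simultaneous game, intersect best replies.
Firm A's best replies: Budget→High; Value→Mid; Plus→High; Premium→Mid.
Firm B's best replies: Low→Budget; Mid→Value; High→Value.
Only (Mid, Value) has each player best-responding; Nash payoffs (12, 8).
Sequential outcome (Mid, Value) coincides with the Nash profile (Mid, Value).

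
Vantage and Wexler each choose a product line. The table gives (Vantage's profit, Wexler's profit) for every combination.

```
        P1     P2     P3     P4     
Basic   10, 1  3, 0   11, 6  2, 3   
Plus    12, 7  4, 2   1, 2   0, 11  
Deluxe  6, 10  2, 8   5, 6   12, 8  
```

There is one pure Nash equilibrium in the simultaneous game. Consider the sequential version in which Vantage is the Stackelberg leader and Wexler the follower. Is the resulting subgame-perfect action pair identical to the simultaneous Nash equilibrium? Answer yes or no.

yes

Backward induction with Vantage moving first.
- Basic: Wexler compares 1, 0, 6, 3 and picks P3; Vantage would get 11.
- Plus: Wexler compares 7, 2, 2, 11 and picks P4; Vantage would get 0.
- Deluxe: Wexler compares 10, 8, 6, 8 and picks P1; Vantage would get 6.
Vantage's induced payoffs are 11, 0, 6, so Vantage commits to Basic. Subgame-perfect outcome: (Basic, P3) with payoffs (11, 6).
Now find the simultaneous Nash equilibrium.
Vantage's best replies: P1→Plus; P2→Plus; P3→Basic; P4→Deluxe.
Wexler's best replies: Basic→P3; Plus→P4; Deluxe→P1.
Only (Basic, P3) has each player best-responding; Nash payoffs (11, 6).
Sequential outcome (Basic, P3) coincides with the Nash profile (Basic, P3).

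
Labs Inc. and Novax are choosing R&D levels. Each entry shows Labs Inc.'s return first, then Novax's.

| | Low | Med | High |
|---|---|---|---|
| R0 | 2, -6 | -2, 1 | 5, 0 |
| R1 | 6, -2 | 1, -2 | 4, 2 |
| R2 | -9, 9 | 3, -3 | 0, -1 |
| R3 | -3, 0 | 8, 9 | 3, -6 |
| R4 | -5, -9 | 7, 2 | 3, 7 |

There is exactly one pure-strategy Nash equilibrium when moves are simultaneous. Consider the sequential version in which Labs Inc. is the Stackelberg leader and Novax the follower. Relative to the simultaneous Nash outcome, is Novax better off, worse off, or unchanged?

unchanged

Novax best-responds to each possible Labs Inc. move:
- R0 → Novax plays Med (best of -6, 1, 0); Labs Inc. gets -2.
- R1 → Novax plays High (best of -2, -2, 2); Labs Inc. gets 4.
- R2 → Novax plays Low (best of 9, -3, -1); Labs Inc. gets -9.
- R3 → Novax plays Med (best of 0, 9, -6); Labs Inc. gets 8.
- R4 → Novax plays High (best of -9, 2, 7); Labs Inc. gets 3.
Among -2, 4, -9, 8, 3, the best is 8 at R3. Subgame-perfect outcome: (R3, Med) with payoffs (8, 9).
Under simultaneous play:
Labs Inc.'s best replies: Low→R1; Med→R3; High→R0.
Novax's best replies: R0→Med; R1→High; R2→Low; R3→Med; R4→High.
The unique mutual best reply is (R3, Med), giving (8, 9).
Novax earns 9 sequentially versus 9 at the Nash outcome: unchanged.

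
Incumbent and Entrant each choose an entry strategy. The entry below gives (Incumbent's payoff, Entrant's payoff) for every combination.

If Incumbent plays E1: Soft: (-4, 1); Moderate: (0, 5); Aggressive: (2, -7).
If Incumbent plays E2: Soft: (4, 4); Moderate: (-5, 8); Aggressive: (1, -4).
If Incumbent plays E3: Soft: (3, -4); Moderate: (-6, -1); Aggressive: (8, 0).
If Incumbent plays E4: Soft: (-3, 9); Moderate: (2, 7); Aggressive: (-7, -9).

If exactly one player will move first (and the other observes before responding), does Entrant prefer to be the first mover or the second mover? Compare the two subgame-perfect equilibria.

If Incumbent leads: Entrant's best replies are E1→Moderate, E2→Moderate, E3→Aggressive, E4→Soft; Incumbent's induced payoffs 0, -5, 8, -3; outcome (E3, Aggressive), payoffs (8, 0).
If Entrant leads: Incumbent's best replies are Soft→E2, Moderate→E4, Aggressive→E3; Entrant's induced payoffs 4, 7, 0; outcome (E4, Moderate), payoffs (2, 7).
Entrant gets 7 moving first and 0 moving second, so Entrant prefers to move first.

first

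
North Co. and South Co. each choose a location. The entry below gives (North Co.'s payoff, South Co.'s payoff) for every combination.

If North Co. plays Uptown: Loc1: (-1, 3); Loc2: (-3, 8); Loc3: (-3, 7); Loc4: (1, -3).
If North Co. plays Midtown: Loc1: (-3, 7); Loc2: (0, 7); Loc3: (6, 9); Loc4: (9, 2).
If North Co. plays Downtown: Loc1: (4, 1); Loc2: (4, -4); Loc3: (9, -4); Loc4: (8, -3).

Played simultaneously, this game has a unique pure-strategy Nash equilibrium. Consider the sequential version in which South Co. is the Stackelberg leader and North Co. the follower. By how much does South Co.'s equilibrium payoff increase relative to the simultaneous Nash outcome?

Backward induction with South Co. moving first.
- Loc1: BR = Downtown, leader payoff 1.
- Loc2: BR = Downtown, leader payoff -4.
- Loc3: BR = Downtown, leader payoff -4.
- Loc4: BR = Midtown, leader payoff 2.
South Co.'s induced payoffs are 1, -4, -4, 2, so South Co. commits to Loc4. Subgame-perfect outcome: (Midtown, Loc4) with payoffs (9, 2).
Under simultaneous play:
North Co.'s best replies: Loc1→Downtown; Loc2→Downtown; Loc3→Downtown; Loc4→Midtown.
South Co.'s best replies: Uptown→Loc2; Midtown→Loc3; Downtown→Loc1.
Only (Downtown, Loc1) has each player best-responding; Nash payoffs (4, 1).
South Co.'s commitment gain: 2 − 1 = 1.

1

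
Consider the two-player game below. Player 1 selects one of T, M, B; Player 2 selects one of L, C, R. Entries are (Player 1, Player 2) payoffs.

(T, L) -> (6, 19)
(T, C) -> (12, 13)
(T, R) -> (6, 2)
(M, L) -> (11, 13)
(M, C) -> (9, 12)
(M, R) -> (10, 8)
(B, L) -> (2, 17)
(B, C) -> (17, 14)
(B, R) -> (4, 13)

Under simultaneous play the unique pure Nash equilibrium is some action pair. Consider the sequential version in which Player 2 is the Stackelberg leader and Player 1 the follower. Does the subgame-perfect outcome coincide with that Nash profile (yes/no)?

no

Backward induction with Player 2 moving first.
- L: Player 1 compares 6, 11, 2 and picks M; Player 2 would get 13.
- C: Player 1 compares 12, 9, 17 and picks B; Player 2 would get 14.
- R: Player 1 compares 6, 10, 4 and picks M; Player 2 would get 8.
Maximizing over 13, 14, 8, Player 2 chooses C. Subgame-perfect outcome: (B, C) with payoffs (17, 14).
Now find the simultaneous Nash equilibrium.
Player 1's best replies: L→M; C→B; R→M.
Player 2's best replies: T→L; M→L; B→L.
Only (M, L) has each player best-responding; Nash payoffs (11, 13).
Sequential outcome (B, C) differs from the Nash profile (M, L).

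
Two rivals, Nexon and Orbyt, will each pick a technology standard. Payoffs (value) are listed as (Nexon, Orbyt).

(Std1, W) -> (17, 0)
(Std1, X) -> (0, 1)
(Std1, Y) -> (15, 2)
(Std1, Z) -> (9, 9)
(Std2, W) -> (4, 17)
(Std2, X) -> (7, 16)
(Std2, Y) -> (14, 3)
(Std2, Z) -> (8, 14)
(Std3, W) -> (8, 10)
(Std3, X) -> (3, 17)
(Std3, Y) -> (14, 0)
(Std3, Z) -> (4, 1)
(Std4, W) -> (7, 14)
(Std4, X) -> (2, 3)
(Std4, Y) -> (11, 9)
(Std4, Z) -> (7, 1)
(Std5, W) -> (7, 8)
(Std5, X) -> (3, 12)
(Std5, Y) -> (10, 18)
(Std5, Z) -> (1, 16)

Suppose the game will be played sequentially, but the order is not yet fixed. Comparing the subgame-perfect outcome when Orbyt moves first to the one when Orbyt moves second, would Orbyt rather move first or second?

second

If Nexon leads: Orbyt's best replies are Std1→Z, Std2→W, Std3→X, Std4→W, Std5→Y; Nexon's induced payoffs 9, 4, 3, 7, 10; outcome (Std5, Y), payoffs (10, 18).
If Orbyt leads: Nexon's best replies are W→Std1, X→Std2, Y→Std1, Z→Std1; Orbyt's induced payoffs 0, 16, 2, 9; outcome (Std2, X), payoffs (7, 16).
Orbyt gets 16 moving first and 18 moving second, so Orbyt prefers to move second.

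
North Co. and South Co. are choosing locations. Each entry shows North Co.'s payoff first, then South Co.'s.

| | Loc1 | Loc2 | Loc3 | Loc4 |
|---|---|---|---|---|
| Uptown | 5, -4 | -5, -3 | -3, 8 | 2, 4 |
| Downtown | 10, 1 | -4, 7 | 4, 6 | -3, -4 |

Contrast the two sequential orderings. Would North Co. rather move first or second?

first

If North Co. leads: South Co.'s best replies are Uptown→Loc3, Downtown→Loc2; North Co.'s induced payoffs -3, -4; outcome (Uptown, Loc3), payoffs (-3, 8).
If South Co. leads: North Co.'s best replies are Loc1→Downtown, Loc2→Downtown, Loc3→Downtown, Loc4→Uptown; South Co.'s induced payoffs 1, 7, 6, 4; outcome (Downtown, Loc2), payoffs (-4, 7).
North Co. gets -3 moving first and -4 moving second, so North Co. prefers to move first.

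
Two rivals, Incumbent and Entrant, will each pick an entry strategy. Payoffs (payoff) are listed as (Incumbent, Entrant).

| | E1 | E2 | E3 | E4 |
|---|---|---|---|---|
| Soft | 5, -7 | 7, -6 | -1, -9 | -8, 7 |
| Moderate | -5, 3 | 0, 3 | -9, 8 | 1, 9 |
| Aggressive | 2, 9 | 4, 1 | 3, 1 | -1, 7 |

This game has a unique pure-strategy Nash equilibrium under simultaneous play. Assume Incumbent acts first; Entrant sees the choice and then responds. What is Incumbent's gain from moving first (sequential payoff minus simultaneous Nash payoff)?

Solve by backward induction (Incumbent leads).
- Soft: BR = E4, leader payoff -8.
- Moderate: BR = E4, leader payoff 1.
- Aggressive: BR = E1, leader payoff 2.
Maximizing over -8, 1, 2, Incumbent chooses Aggressive. Subgame-perfect outcome: (Aggressive, E1) with payoffs (2, 9).
Under simultaneous play:
Incumbent's best replies: E1→Soft; E2→Soft; E3→Aggressive; E4→Moderate.
Entrant's best replies: Soft→E4; Moderate→E4; Aggressive→E1.
Only (Moderate, E4) has each player best-responding; Nash payoffs (1, 9).
Incumbent's commitment gain: 2 − 1 = 1.

1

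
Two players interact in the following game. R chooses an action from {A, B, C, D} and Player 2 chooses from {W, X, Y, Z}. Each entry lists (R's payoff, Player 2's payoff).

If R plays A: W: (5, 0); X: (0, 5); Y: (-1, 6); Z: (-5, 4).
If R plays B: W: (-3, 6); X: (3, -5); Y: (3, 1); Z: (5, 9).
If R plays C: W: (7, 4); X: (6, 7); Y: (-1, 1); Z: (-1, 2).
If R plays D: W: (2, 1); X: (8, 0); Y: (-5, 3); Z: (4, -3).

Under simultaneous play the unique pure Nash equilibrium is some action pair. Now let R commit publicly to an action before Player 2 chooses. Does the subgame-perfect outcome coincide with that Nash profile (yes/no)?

Player 2 best-responds to each possible R move:
- A: Player 2 compares 0, 5, 6, 4 and picks Y; R would get -1.
- B: Player 2 compares 6, -5, 1, 9 and picks Z; R would get 5.
- C: Player 2 compares 4, 7, 1, 2 and picks X; R would get 6.
- D: Player 2 compares 1, 0, 3, -3 and picks Y; R would get -5.
R's induced payoffs are -1, 5, 6, -5, so R commits to C. Subgame-perfect outcome: (C, X) with payoffs (6, 7).
Now find the simultaneous Nash equilibrium.
R's best replies: W→C; X→D; Y→B; Z→B.
Player 2's best replies: A→Y; B→Z; C→X; D→Y.
The unique mutual best reply is (B, Z), giving (5, 9).
Sequential outcome (C, X) differs from the Nash profile (B, Z).

no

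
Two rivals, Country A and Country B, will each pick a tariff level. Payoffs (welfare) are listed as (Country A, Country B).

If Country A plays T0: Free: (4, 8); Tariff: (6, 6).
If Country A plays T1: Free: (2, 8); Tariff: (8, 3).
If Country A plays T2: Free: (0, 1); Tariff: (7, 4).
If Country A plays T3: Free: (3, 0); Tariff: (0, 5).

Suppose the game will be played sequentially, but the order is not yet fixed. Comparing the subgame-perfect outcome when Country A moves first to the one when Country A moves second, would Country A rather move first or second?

first

If Country A leads: Country B's best replies are T0→Free, T1→Free, T2→Tariff, T3→Tariff; Country A's induced payoffs 4, 2, 7, 0; outcome (T2, Tariff), payoffs (7, 4).
If Country B leads: Country A's best replies are Free→T0, Tariff→T1; Country B's induced payoffs 8, 3; outcome (T0, Free), payoffs (4, 8).
Country A gets 7 moving first and 4 moving second, so Country A prefers to move first.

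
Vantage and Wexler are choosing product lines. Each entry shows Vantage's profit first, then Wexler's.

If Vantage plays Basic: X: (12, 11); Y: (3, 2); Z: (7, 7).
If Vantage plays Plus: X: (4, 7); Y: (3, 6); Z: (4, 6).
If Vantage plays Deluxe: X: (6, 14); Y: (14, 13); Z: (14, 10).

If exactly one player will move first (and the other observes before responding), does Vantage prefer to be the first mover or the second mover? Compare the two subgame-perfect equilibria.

second

If Vantage leads: Wexler's best replies are Basic→X, Plus→X, Deluxe→X; Vantage's induced payoffs 12, 4, 6; outcome (Basic, X), payoffs (12, 11).
If Wexler leads: Vantage's best replies are X→Basic, Y→Deluxe, Z→Deluxe; Wexler's induced payoffs 11, 13, 10; outcome (Deluxe, Y), payoffs (14, 13).
Vantage gets 12 moving first and 14 moving second, so Vantage prefers to move second.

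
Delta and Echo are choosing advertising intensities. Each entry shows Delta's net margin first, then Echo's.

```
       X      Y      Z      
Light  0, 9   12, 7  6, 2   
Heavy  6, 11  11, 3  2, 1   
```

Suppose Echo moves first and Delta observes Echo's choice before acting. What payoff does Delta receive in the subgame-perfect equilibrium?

6

Work backward from Delta's decision.
- X: Delta compares 0, 6 and picks Heavy; Echo would get 11.
- Y: Delta compares 12, 11 and picks Light; Echo would get 7.
- Z: Delta compares 6, 2 and picks Light; Echo would get 2.
Maximizing over 11, 7, 2, Echo chooses X. Subgame-perfect outcome: (Heavy, X) with payoffs (6, 11).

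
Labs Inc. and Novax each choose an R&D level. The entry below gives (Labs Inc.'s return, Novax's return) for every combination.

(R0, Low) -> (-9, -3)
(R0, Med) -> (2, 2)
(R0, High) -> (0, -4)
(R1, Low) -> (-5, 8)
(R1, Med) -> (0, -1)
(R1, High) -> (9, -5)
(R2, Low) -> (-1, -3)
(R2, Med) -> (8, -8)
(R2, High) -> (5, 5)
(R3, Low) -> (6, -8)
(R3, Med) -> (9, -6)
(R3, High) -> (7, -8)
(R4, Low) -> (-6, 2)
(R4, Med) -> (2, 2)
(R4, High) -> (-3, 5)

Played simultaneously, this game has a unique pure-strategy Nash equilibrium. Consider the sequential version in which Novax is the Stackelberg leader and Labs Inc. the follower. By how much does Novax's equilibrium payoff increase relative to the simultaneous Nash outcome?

Labs Inc. best-responds to each possible Novax move:
- Low → Labs Inc. plays R3 (best of -9, -5, -1, 6, -6); Novax gets -8.
- Med → Labs Inc. plays R3 (best of 2, 0, 8, 9, 2); Novax gets -6.
- High → Labs Inc. plays R1 (best of 0, 9, 5, 7, -3); Novax gets -5.
Among -8, -6, -5, the best is -5 at High. Subgame-perfect outcome: (R1, High) with payoffs (9, -5).
For the simultaneous game, intersect best replies.
Labs Inc.'s best replies: Low→R3; Med→R3; High→R1.
Novax's best replies: R0→Med; R1→Low; R2→High; R3→Med; R4→High.
Only (R3, Med) has each player best-responding; Nash payoffs (9, -6).
Novax's commitment gain: -5 − -6 = 1.

1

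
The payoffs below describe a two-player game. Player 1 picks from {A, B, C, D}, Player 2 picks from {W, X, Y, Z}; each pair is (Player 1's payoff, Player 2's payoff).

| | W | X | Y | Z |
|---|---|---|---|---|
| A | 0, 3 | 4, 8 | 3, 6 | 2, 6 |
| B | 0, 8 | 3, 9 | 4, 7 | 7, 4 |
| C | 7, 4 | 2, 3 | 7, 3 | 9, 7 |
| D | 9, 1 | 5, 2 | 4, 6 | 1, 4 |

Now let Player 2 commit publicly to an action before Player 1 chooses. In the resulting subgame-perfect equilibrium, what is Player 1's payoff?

9

Solve by backward induction (Player 2 leads).
- W → Player 1 plays D (best of 0, 0, 7, 9); Player 2 gets 1.
- X → Player 1 plays D (best of 4, 3, 2, 5); Player 2 gets 2.
- Y → Player 1 plays C (best of 3, 4, 7, 4); Player 2 gets 3.
- Z → Player 1 plays C (best of 2, 7, 9, 1); Player 2 gets 7.
Among 1, 2, 3, 7, the best is 7 at Z. Subgame-perfect outcome: (C, Z) with payoffs (9, 7).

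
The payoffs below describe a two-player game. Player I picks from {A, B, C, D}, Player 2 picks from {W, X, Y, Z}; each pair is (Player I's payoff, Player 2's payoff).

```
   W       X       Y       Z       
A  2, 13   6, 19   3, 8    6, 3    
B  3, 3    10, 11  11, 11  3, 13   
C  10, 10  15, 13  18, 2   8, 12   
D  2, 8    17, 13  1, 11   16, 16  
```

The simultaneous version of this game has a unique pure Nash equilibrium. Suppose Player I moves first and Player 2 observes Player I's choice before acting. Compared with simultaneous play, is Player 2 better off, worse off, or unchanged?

Work backward from Player 2's decision.
- A: Player 2 compares 13, 19, 8, 3 and picks X; Player I would get 6.
- B: Player 2 compares 3, 11, 11, 13 and picks Z; Player I would get 3.
- C: Player 2 compares 10, 13, 2, 12 and picks X; Player I would get 15.
- D: Player 2 compares 8, 13, 11, 16 and picks Z; Player I would get 16.
Maximizing over 6, 3, 15, 16, Player I chooses D. Subgame-perfect outcome: (D, Z) with payoffs (16, 16).
Now find the simultaneous Nash equilibrium.
Player I's best replies: W→C; X→D; Y→C; Z→D.
Player 2's best replies: A→X; B→Z; C→X; D→Z.
Only (D, Z) has each player best-responding; Nash payoffs (16, 16).
Player 2 earns 16 sequentially versus 16 at the Nash outcome: unchanged.

unchanged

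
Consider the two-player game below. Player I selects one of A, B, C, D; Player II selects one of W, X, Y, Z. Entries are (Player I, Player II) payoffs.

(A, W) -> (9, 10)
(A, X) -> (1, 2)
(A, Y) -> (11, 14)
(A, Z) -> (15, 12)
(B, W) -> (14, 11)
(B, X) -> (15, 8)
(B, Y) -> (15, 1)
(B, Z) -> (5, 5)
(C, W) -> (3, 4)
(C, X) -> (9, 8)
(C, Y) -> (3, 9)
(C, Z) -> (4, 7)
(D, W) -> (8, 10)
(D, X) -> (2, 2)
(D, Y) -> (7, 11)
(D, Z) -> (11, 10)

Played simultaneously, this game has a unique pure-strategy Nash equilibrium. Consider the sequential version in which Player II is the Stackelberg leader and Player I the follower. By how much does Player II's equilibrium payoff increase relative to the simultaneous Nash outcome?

Backward induction with Player II moving first.
- W: BR = B, leader payoff 11.
- X: BR = B, leader payoff 8.
- Y: BR = B, leader payoff 1.
- Z: BR = A, leader payoff 12.
Player II's induced payoffs are 11, 8, 1, 12, so Player II commits to Z. Subgame-perfect outcome: (A, Z) with payoffs (15, 12).
Under simultaneous play:
Player I's best replies: W→B; X→B; Y→B; Z→A.
Player II's best replies: A→Y; B→W; C→Y; D→Y.
Only (B, W) has each player best-responding; Nash payoffs (14, 11).
Player II's commitment gain: 12 − 11 = 1.

1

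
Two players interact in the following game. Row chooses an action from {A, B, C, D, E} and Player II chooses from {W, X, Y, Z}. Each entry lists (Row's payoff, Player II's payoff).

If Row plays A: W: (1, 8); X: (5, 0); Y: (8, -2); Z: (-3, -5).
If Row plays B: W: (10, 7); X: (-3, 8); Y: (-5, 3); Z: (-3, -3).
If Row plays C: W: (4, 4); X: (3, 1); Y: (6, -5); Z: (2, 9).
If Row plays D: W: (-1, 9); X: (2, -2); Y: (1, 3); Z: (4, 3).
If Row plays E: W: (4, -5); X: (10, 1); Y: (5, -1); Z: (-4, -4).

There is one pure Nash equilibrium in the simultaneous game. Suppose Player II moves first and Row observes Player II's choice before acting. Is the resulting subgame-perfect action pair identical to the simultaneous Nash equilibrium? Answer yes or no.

Work backward from Row's decision.
- W: BR = B, leader payoff 7.
- X: BR = E, leader payoff 1.
- Y: BR = A, leader payoff -2.
- Z: BR = D, leader payoff 3.
Maximizing over 7, 1, -2, 3, Player II chooses W. Subgame-perfect outcome: (B, W) with payoffs (10, 7).
For the simultaneous game, intersect best replies.
Row's best replies: W→B; X→E; Y→A; Z→D.
Player II's best replies: A→W; B→X; C→Z; D→W; E→X.
The unique mutual best reply is (E, X), giving (10, 1).
Sequential outcome (B, W) differs from the Nash profile (E, X).

no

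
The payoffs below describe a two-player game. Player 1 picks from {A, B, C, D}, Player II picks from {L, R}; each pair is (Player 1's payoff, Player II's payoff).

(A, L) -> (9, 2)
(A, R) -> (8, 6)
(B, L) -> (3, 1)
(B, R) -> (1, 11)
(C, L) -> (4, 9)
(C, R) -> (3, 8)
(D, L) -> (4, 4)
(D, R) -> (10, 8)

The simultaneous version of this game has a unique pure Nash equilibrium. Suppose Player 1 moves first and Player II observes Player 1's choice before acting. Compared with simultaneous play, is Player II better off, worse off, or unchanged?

Work backward from Player II's decision.
- A → Player II plays R (best of 2, 6); Player 1 gets 8.
- B → Player II plays R (best of 1, 11); Player 1 gets 1.
- C → Player II plays L (best of 9, 8); Player 1 gets 4.
- D → Player II plays R (best of 4, 8); Player 1 gets 10.
Among 8, 1, 4, 10, the best is 10 at D. Subgame-perfect outcome: (D, R) with payoffs (10, 8).
Under simultaneous play:
Player 1's best replies: L→A; R→D.
Player II's best replies: A→R; B→R; C→L; D→R.
Only (D, R) has each player best-responding; Nash payoffs (10, 8).
Player II earns 8 sequentially versus 8 at the Nash outcome: unchanged.

unchanged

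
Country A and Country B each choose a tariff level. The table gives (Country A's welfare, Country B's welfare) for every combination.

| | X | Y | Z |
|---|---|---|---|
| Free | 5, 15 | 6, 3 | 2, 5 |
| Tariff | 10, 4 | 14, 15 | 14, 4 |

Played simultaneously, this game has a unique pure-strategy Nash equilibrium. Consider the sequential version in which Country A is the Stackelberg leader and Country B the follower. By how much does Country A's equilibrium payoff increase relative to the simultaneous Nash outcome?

0

Work backward from Country B's decision.
- Free → Country B plays X (best of 15, 3, 5); Country A gets 5.
- Tariff → Country B plays Y (best of 4, 15, 4); Country A gets 14.
Among 5, 14, the best is 14 at Tariff. Subgame-perfect outcome: (Tariff, Y) with payoffs (14, 15).
Now find the simultaneous Nash equilibrium.
Country A's best replies: X→Tariff; Y→Tariff; Z→Tariff.
Country B's best replies: Free→X; Tariff→Y.
Only (Tariff, Y) has each player best-responding; Nash payoffs (14, 15).
Country A's commitment gain: 14 − 14 = 0.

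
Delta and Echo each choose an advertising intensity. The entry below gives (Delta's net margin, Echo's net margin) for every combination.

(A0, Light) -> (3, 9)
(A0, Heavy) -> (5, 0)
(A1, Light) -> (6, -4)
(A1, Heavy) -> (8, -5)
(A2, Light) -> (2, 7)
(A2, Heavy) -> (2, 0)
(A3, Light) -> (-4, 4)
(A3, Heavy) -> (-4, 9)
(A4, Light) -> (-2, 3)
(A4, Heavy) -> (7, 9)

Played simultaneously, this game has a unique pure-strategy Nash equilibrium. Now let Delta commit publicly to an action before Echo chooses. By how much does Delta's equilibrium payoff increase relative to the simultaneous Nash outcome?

Solve by backward induction (Delta leads).
- A0: BR = Light, leader payoff 3.
- A1: BR = Light, leader payoff 6.
- A2: BR = Light, leader payoff 2.
- A3: BR = Heavy, leader payoff -4.
- A4: BR = Heavy, leader payoff 7.
Among 3, 6, 2, -4, 7, the best is 7 at A4. Subgame-perfect outcome: (A4, Heavy) with payoffs (7, 9).
For the simultaneous game, intersect best replies.
Delta's best replies: Light→A1; Heavy→A1.
Echo's best replies: A0→Light; A1→Light; A2→Light; A3→Heavy; A4→Heavy.
Only (A1, Light) has each player best-responding; Nash payoffs (6, -4).
Delta's commitment gain: 7 − 6 = 1.

1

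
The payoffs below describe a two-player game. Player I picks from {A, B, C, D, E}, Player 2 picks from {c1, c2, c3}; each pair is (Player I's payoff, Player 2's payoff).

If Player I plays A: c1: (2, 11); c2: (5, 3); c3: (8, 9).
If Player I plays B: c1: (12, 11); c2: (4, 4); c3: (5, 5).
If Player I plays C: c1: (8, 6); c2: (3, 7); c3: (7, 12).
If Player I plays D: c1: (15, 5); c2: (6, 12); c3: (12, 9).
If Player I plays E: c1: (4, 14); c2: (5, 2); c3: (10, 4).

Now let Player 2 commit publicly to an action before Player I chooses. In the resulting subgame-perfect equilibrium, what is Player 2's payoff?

12

Work backward from Player I's decision.
- c1 → Player I plays D (best of 2, 12, 8, 15, 4); Player 2 gets 5.
- c2 → Player I plays D (best of 5, 4, 3, 6, 5); Player 2 gets 12.
- c3 → Player I plays D (best of 8, 5, 7, 12, 10); Player 2 gets 9.
Among 5, 12, 9, the best is 12 at c2. Subgame-perfect outcome: (D, c2) with payoffs (6, 12).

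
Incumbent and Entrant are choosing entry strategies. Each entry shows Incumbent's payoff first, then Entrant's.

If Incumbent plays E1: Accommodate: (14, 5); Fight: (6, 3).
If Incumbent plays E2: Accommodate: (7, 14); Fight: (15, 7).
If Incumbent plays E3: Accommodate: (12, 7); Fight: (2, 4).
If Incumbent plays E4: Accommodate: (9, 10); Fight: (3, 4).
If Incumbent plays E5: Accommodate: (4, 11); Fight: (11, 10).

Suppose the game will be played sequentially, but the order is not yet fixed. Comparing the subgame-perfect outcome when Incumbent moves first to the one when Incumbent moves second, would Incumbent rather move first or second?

If Incumbent leads: Entrant's best replies are E1→Accommodate, E2→Accommodate, E3→Accommodate, E4→Accommodate, E5→Accommodate; Incumbent's induced payoffs 14, 7, 12, 9, 4; outcome (E1, Accommodate), payoffs (14, 5).
If Entrant leads: Incumbent's best replies are Accommodate→E1, Fight→E2; Entrant's induced payoffs 5, 7; outcome (E2, Fight), payoffs (15, 7).
Incumbent gets 14 moving first and 15 moving second, so Incumbent prefers to move second.

second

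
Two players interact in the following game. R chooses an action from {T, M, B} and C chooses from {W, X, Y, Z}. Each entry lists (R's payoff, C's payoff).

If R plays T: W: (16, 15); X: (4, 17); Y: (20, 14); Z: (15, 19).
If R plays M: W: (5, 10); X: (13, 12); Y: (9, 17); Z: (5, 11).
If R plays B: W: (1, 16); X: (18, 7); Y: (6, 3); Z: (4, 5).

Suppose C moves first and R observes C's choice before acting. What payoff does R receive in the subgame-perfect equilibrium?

Work backward from R's decision.
- W: BR = T, leader payoff 15.
- X: BR = B, leader payoff 7.
- Y: BR = T, leader payoff 14.
- Z: BR = T, leader payoff 19.
C's induced payoffs are 15, 7, 14, 19, so C commits to Z. Subgame-perfect outcome: (T, Z) with payoffs (15, 19).

15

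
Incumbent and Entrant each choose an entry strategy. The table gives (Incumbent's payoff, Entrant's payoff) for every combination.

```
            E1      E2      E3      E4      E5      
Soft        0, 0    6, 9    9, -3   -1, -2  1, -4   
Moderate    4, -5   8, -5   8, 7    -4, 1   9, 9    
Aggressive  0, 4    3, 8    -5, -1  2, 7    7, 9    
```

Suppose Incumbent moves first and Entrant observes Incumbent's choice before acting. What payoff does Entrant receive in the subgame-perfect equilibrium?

Backward induction with Incumbent moving first.
- Soft → Entrant plays E2 (best of 0, 9, -3, -2, -4); Incumbent gets 6.
- Moderate → Entrant plays E5 (best of -5, -5, 7, 1, 9); Incumbent gets 9.
- Aggressive → Entrant plays E5 (best of 4, 8, -1, 7, 9); Incumbent gets 7.
Among 6, 9, 7, the best is 9 at Moderate. Subgame-perfect outcome: (Moderate, E5) with payoffs (9, 9).

9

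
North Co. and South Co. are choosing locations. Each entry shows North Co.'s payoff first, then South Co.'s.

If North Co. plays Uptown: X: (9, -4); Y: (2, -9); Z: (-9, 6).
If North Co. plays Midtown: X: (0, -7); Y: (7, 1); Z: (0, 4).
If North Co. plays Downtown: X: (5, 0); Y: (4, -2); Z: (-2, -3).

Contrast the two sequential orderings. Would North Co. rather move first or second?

If North Co. leads: South Co.'s best replies are Uptown→Z, Midtown→Z, Downtown→X; North Co.'s induced payoffs -9, 0, 5; outcome (Downtown, X), payoffs (5, 0).
If South Co. leads: North Co.'s best replies are X→Uptown, Y→Midtown, Z→Midtown; South Co.'s induced payoffs -4, 1, 4; outcome (Midtown, Z), payoffs (0, 4).
North Co. gets 5 moving first and 0 moving second, so North Co. prefers to move first.

first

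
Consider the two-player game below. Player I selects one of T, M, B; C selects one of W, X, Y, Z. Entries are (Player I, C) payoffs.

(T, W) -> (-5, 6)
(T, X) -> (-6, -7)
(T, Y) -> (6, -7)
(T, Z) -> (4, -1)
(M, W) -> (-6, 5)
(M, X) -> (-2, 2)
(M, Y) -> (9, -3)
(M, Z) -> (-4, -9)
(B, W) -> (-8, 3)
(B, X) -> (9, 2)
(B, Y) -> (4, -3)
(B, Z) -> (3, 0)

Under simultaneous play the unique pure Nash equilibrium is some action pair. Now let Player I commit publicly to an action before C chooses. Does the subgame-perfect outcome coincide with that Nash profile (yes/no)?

Backward induction with Player I moving first.
- T: C compares 6, -7, -7, -1 and picks W; Player I would get -5.
- M: C compares 5, 2, -3, -9 and picks W; Player I would get -6.
- B: C compares 3, 2, -3, 0 and picks W; Player I would get -8.
Maximizing over -5, -6, -8, Player I chooses T. Subgame-perfect outcome: (T, W) with payoffs (-5, 6).
For the simultaneous game, intersect best replies.
Player I's best replies: W→T; X→B; Y→M; Z→T.
C's best replies: T→W; M→W; B→W.
The unique mutual best reply is (T, W), giving (-5, 6).
Sequential outcome (T, W) coincides with the Nash profile (T, W).

yes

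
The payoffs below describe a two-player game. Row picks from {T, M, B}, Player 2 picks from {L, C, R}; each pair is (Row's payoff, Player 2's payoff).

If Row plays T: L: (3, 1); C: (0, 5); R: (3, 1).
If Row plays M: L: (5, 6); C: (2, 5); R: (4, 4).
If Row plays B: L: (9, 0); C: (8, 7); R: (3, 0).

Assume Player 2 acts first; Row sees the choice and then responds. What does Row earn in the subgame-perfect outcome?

8

Solve by backward induction (Player 2 leads).
- L: Row compares 3, 5, 9 and picks B; Player 2 would get 0.
- C: Row compares 0, 2, 8 and picks B; Player 2 would get 7.
- R: Row compares 3, 4, 3 and picks M; Player 2 would get 4.
Among 0, 7, 4, the best is 7 at C. Subgame-perfect outcome: (B, C) with payoffs (8, 7).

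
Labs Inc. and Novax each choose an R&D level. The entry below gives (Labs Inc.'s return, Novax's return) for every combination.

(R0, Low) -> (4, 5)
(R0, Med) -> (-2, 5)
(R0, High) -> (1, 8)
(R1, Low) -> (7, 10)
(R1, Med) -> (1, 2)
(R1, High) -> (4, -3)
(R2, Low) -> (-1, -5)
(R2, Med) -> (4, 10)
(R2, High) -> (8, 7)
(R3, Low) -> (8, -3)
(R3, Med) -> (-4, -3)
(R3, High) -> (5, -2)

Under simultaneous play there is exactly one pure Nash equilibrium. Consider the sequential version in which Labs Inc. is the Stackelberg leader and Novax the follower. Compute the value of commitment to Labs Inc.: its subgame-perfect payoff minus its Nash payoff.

3

Work backward from Novax's decision.
- R0 → Novax plays High (best of 5, 5, 8); Labs Inc. gets 1.
- R1 → Novax plays Low (best of 10, 2, -3); Labs Inc. gets 7.
- R2 → Novax plays Med (best of -5, 10, 7); Labs Inc. gets 4.
- R3 → Novax plays High (best of -3, -3, -2); Labs Inc. gets 5.
Maximizing over 1, 7, 4, 5, Labs Inc. chooses R1. Subgame-perfect outcome: (R1, Low) with payoffs (7, 10).
Under simultaneous play:
Labs Inc.'s best replies: Low→R3; Med→R2; High→R2.
Novax's best replies: R0→High; R1→Low; R2→Med; R3→High.
The unique mutual best reply is (R2, Med), giving (4, 10).
Labs Inc.'s commitment gain: 7 − 4 = 3.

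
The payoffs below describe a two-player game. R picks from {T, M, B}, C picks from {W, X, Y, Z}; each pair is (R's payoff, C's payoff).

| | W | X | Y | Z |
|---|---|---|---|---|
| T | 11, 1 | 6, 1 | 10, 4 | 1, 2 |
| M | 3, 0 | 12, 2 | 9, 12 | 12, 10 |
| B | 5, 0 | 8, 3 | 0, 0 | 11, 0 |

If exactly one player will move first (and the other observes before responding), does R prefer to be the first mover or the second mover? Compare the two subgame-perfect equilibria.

second

If R leads: C's best replies are T→Y, M→Y, B→X; R's induced payoffs 10, 9, 8; outcome (T, Y), payoffs (10, 4).
If C leads: R's best replies are W→T, X→M, Y→T, Z→M; C's induced payoffs 1, 2, 4, 10; outcome (M, Z), payoffs (12, 10).
R gets 10 moving first and 12 moving second, so R prefers to move second.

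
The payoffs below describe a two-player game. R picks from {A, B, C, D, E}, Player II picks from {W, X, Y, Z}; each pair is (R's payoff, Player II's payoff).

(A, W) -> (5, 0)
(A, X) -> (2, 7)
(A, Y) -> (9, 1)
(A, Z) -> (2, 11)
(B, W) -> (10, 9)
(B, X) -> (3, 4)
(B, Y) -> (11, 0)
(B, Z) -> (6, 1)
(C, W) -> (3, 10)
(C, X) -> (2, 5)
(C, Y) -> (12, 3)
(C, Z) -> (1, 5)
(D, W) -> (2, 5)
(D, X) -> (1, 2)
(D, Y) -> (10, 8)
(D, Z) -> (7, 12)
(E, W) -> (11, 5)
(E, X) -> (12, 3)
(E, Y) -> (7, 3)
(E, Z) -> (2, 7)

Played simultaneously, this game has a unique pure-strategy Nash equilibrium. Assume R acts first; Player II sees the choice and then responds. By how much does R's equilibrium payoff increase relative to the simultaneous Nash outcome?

3

Solve by backward induction (R leads).
- A: BR = Z, leader payoff 2.
- B: BR = W, leader payoff 10.
- C: BR = W, leader payoff 3.
- D: BR = Z, leader payoff 7.
- E: BR = Z, leader payoff 2.
Among 2, 10, 3, 7, 2, the best is 10 at B. Subgame-perfect outcome: (B, W) with payoffs (10, 9).
For the simultaneous game, intersect best replies.
R's best replies: W→E; X→E; Y→C; Z→D.
Player II's best replies: A→Z; B→W; C→W; D→Z; E→Z.
The unique mutual best reply is (D, Z), giving (7, 12).
R's commitment gain: 10 − 7 = 3.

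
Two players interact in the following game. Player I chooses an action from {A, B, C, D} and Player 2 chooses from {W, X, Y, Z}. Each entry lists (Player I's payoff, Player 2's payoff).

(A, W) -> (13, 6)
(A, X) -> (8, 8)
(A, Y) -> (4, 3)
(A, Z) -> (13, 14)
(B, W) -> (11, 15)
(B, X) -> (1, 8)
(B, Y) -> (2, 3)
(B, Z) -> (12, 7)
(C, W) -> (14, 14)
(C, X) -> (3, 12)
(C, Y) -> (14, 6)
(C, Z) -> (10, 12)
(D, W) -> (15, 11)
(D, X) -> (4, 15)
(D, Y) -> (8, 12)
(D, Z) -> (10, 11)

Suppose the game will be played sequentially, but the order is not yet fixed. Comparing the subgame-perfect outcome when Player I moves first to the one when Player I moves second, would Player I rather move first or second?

first

If Player I leads: Player 2's best replies are A→Z, B→W, C→W, D→X; Player I's induced payoffs 13, 11, 14, 4; outcome (C, W), payoffs (14, 14).
If Player 2 leads: Player I's best replies are W→D, X→A, Y→C, Z→A; Player 2's induced payoffs 11, 8, 6, 14; outcome (A, Z), payoffs (13, 14).
Player I gets 14 moving first and 13 moving second, so Player I prefers to move first.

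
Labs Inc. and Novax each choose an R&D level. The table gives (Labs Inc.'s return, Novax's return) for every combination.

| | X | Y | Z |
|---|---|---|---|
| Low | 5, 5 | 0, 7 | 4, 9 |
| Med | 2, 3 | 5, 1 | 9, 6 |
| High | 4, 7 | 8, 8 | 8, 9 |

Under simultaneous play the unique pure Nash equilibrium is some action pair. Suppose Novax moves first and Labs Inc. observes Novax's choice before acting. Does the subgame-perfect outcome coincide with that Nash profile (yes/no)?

no

Backward induction with Novax moving first.
- X: BR = Low, leader payoff 5.
- Y: BR = High, leader payoff 8.
- Z: BR = Med, leader payoff 6.
Maximizing over 5, 8, 6, Novax chooses Y. Subgame-perfect outcome: (High, Y) with payoffs (8, 8).
For the simultaneous game, intersect best replies.
Labs Inc.'s best replies: X→Low; Y→High; Z→Med.
Novax's best replies: Low→Z; Med→Z; High→Z.
The unique mutual best reply is (Med, Z), giving (9, 6).
Sequential outcome (High, Y) differs from the Nash profile (Med, Z).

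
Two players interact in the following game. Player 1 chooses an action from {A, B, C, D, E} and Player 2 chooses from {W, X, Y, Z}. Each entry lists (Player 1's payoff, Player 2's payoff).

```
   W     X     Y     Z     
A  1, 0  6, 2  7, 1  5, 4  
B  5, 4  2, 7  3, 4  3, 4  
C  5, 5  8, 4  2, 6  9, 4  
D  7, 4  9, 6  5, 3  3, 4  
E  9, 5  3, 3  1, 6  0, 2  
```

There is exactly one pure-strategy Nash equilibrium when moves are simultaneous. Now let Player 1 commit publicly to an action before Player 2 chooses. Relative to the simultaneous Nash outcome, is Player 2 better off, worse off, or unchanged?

Backward induction with Player 1 moving first.
- A: BR = Z, leader payoff 5.
- B: BR = X, leader payoff 2.
- C: BR = Y, leader payoff 2.
- D: BR = X, leader payoff 9.
- E: BR = Y, leader payoff 1.
Player 1's induced payoffs are 5, 2, 2, 9, 1, so Player 1 commits to D. Subgame-perfect outcome: (D, X) with payoffs (9, 6).
Now find the simultaneous Nash equilibrium.
Player 1's best replies: W→E; X→D; Y→A; Z→C.
Player 2's best replies: A→Z; B→X; C→Y; D→X; E→Y.
The unique mutual best reply is (D, X), giving (9, 6).
Player 2 earns 6 sequentially versus 6 at the Nash outcome: unchanged.

unchanged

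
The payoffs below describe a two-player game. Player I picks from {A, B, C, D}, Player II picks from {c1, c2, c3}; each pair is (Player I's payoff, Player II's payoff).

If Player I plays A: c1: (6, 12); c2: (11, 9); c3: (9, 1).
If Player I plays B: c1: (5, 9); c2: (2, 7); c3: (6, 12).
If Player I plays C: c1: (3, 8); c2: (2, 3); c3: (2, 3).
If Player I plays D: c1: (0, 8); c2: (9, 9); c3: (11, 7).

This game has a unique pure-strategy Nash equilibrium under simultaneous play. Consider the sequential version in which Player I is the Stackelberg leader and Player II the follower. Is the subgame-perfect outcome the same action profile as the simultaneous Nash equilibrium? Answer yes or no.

no

Solve by backward induction (Player I leads).
- A: Player II compares 12, 9, 1 and picks c1; Player I would get 6.
- B: Player II compares 9, 7, 12 and picks c3; Player I would get 6.
- C: Player II compares 8, 3, 3 and picks c1; Player I would get 3.
- D: Player II compares 8, 9, 7 and picks c2; Player I would get 9.
Player I's induced payoffs are 6, 6, 3, 9, so Player I commits to D. Subgame-perfect outcome: (D, c2) with payoffs (9, 9).
Now find the simultaneous Nash equilibrium.
Player I's best replies: c1→A; c2→A; c3→D.
Player II's best replies: A→c1; B→c3; C→c1; D→c2.
The unique mutual best reply is (A, c1), giving (6, 12).
Sequential outcome (D, c2) differs from the Nash profile (A, c1).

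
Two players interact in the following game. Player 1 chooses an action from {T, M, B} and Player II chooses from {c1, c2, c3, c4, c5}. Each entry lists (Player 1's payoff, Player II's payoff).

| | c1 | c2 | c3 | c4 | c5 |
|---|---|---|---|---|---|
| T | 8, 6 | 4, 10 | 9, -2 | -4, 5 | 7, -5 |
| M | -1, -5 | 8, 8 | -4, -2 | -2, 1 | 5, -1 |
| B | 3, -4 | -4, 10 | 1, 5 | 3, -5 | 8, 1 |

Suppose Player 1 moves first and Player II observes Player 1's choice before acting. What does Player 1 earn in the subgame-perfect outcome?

Backward induction with Player 1 moving first.
- T: Player II compares 6, 10, -2, 5, -5 and picks c2; Player 1 would get 4.
- M: Player II compares -5, 8, -2, 1, -1 and picks c2; Player 1 would get 8.
- B: Player II compares -4, 10, 5, -5, 1 and picks c2; Player 1 would get -4.
Maximizing over 4, 8, -4, Player 1 chooses M. Subgame-perfect outcome: (M, c2) with payoffs (8, 8).

8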